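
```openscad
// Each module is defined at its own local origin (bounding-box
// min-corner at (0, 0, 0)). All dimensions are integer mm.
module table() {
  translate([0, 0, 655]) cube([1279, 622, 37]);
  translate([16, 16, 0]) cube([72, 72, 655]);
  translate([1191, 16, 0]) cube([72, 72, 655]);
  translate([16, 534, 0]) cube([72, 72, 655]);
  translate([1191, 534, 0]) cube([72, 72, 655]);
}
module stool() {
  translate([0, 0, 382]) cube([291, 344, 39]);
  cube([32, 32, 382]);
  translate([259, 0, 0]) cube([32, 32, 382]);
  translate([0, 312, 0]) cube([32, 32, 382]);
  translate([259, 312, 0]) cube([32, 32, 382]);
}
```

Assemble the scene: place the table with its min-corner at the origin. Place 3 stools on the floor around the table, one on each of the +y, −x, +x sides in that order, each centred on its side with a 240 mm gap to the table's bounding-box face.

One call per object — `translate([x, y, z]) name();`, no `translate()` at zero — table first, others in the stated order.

table();
translate([494, 862, 0]) stool();
translate([-531, 139, 0]) stool();
translate([1519, 139, 0]) stool();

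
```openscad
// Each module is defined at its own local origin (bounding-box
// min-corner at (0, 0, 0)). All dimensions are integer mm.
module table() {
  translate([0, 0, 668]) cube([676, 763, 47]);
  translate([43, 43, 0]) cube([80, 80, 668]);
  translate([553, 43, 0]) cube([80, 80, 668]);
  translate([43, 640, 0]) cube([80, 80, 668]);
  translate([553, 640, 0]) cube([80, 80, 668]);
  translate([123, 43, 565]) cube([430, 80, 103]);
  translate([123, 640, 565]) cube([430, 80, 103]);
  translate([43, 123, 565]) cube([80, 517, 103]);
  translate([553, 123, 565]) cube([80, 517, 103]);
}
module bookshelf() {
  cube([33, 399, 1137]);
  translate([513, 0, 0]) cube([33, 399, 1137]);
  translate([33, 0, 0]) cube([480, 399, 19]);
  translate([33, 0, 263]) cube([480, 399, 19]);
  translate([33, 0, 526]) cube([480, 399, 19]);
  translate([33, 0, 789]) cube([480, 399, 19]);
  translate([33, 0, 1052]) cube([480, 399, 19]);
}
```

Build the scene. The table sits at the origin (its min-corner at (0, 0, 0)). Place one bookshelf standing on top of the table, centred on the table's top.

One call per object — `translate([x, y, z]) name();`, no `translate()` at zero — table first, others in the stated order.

table();
translate([65, 182, 715]) bookshelf();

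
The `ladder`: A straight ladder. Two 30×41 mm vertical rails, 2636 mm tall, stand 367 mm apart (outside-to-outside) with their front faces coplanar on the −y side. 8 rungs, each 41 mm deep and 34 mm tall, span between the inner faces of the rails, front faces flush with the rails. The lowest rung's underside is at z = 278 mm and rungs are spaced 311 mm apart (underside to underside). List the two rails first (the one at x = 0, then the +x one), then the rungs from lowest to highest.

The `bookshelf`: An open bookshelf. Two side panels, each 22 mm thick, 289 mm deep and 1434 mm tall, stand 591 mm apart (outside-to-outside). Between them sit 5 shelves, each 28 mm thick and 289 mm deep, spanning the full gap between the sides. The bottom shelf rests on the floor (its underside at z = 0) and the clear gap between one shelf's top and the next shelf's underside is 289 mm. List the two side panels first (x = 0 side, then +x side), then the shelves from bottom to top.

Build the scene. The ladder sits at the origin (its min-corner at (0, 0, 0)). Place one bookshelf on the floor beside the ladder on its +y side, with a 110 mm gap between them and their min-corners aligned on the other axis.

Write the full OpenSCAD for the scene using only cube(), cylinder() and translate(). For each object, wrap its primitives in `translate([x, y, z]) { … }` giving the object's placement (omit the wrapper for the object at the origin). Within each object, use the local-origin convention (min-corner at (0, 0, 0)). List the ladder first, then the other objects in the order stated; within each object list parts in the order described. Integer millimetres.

cube([30, 41, 2636]);
translate([337, 0, 0]) cube([30, 41, 2636]);
translate([30, 0, 278]) cube([307, 41, 34]);
translate([30, 0, 589]) cube([307, 41, 34]);
translate([30, 0, 900]) cube([307, 41, 34]);
translate([30, 0, 1211]) cube([307, 41, 34]);
translate([30, 0, 1522]) cube([307, 41, 34]);
translate([30, 0, 1833]) cube([307, 41, 34]);
translate([30, 0, 2144]) cube([307, 41, 34]);
translate([30, 0, 2455]) cube([307, 41, 34]);
translate([0, 151, 0]) {
  cube([22, 289, 1434]);
  translate([569, 0, 0]) cube([22, 289, 1434]);
  translate([22, 0, 0]) cube([547, 289, 28]);
  translate([22, 0, 317]) cube([547, 289, 28]);
  translate([22, 0, 634]) cube([547, 289, 28]);
  translate([22, 0, 951]) cube([547, 289, 28]);
  translate([22, 0, 1268]) cube([547, 289, 28]);
}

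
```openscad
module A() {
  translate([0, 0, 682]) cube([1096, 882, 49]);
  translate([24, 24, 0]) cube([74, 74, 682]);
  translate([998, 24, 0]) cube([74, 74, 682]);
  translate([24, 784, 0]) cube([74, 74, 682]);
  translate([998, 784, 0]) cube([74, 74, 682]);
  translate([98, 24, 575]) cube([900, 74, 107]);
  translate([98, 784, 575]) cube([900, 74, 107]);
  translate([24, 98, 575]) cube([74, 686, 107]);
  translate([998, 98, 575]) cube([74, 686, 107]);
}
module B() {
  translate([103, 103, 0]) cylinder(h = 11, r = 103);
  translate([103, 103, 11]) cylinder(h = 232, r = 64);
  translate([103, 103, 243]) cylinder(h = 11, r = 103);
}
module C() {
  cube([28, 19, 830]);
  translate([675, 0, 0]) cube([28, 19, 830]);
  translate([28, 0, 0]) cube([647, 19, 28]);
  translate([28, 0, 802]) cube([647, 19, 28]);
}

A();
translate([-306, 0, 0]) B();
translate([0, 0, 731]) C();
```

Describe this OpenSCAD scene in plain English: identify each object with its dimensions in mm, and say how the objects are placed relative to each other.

A is a table: top 1096 mm (x) × 882 mm (y), 49 mm thick, upper face at z = 731 mm, on four 74×74 mm square legs, each inset 24 mm from the nearest pair of top edges, running from z = 0 to the bottom of the top. Four apron rails, 74 mm thick and 107 mm tall, run between adjacent legs with their top edges flush with the underside of the top and their outer faces flush with the legs' outer faces.

B is a spool: two coaxial disc flanges of radius 103 mm and thickness 11 mm, joined by a core cylinder of radius 64 mm and height 232 mm. The lower flange rests on z = 0 and the three cylinders share a vertical axis.

C is a picture frame with a 647×774 mm rectangular opening (x by z) and a uniform 28 mm border on every side. Frame depth is 19 mm along y. It is built from two vertical stiles running the full outside height and two horizontal rails spanning the gap between the stiles.

The spool is on the floor beside the table on its −x side. The picture frame is on top of the table.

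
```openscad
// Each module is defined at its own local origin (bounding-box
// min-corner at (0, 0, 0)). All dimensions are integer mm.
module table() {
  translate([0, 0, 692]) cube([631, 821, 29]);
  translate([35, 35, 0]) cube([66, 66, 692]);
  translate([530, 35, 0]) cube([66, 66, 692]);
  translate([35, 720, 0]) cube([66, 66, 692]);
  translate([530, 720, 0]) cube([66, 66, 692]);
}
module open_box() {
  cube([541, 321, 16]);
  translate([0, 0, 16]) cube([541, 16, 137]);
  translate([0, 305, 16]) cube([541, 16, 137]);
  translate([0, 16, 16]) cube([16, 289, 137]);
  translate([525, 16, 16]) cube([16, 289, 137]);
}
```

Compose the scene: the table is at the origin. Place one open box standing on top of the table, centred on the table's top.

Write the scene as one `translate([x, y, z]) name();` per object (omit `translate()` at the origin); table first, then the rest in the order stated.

table();
translate([45, 250, 721]) open_box();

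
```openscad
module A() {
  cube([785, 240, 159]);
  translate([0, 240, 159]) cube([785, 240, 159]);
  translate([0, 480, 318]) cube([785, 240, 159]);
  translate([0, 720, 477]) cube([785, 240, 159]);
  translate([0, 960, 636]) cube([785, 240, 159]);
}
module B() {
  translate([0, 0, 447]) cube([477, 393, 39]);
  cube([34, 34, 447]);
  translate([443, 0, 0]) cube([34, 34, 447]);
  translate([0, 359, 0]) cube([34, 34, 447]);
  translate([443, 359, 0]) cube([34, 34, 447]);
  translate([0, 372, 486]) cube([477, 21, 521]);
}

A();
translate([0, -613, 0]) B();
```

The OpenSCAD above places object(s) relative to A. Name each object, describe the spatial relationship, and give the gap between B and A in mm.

A is a staircase. B is a chair. The chair is on the floor beside the staircase on its −y side. The gap between the chair and the staircase is 220 mm.

The chair's nearest face is 220 mm from the staircase's −y face.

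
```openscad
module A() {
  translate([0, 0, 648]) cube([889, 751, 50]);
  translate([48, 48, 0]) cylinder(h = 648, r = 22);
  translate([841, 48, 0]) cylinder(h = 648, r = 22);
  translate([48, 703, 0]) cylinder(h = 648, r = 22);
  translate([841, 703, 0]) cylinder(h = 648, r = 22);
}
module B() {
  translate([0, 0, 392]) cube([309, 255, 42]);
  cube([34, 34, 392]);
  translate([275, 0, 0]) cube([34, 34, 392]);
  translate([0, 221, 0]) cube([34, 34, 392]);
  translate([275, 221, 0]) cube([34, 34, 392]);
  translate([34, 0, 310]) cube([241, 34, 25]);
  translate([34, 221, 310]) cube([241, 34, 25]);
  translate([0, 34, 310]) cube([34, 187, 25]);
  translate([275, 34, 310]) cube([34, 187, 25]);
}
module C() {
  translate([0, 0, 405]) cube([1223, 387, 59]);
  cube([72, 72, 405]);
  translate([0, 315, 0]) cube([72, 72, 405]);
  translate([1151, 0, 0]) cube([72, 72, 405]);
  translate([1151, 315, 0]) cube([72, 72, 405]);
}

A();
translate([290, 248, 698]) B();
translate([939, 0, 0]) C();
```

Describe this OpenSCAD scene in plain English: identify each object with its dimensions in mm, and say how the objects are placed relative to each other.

A is a rectangular dining table. The top is 889×751×50 mm with its upper surface at z = 698 mm. It stands on four round legs of 44 mm diameter, each leg's bounding box inset 26 mm from the nearest pair of top edges, running from the floor to the underside of the top.

B is a four-legged stool. The seat is a 309×255×42 mm slab whose top surface is at z = 434 mm; four square legs, each 34×34 mm in cross-section, run from the floor (z = 0) to the underside of the seat, each flush with a corner of the seat. Four stretchers, 34 mm wide and 25 mm tall, connect adjacent legs with their undersides at z = 310 mm, each running between the inner faces of the legs it joins and aligned with the legs' outer faces on the other axis.

C is a bench: a 1223×387 mm seat slab, 59 mm thick, top at z = 464 mm, on four 72×72 mm square legs flush with the seat corners and standing on z = 0.

The stool is on top of the table, centred. The bench is on the floor beside the table on its +x side.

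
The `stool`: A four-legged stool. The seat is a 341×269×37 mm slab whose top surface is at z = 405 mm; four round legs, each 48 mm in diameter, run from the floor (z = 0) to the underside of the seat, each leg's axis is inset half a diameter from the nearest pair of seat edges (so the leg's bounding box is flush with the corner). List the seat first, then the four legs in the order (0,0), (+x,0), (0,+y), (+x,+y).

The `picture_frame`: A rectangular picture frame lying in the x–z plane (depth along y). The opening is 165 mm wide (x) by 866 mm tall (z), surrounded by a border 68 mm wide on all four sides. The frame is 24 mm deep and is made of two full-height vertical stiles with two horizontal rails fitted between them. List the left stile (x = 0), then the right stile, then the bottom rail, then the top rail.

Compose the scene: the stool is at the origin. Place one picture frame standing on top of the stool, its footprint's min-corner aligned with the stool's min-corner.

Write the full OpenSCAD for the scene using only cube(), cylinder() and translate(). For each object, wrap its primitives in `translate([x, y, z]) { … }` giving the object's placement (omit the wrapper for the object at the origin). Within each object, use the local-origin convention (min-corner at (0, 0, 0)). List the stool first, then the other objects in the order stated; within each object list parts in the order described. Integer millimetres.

translate([0, 0, 368]) cube([341, 269, 37]);
translate([24, 24, 0]) cylinder(h = 368, r = 24);
translate([317, 24, 0]) cylinder(h = 368, r = 24);
translate([24, 245, 0]) cylinder(h = 368, r = 24);
translate([317, 245, 0]) cylinder(h = 368, r = 24);
translate([0, 0, 405]) {
  cube([68, 24, 1002]);
  translate([233, 0, 0]) cube([68, 24, 1002]);
  translate([68, 0, 0]) cube([165, 24, 68]);
  translate([68, 0, 934]) cube([165, 24, 68]);
}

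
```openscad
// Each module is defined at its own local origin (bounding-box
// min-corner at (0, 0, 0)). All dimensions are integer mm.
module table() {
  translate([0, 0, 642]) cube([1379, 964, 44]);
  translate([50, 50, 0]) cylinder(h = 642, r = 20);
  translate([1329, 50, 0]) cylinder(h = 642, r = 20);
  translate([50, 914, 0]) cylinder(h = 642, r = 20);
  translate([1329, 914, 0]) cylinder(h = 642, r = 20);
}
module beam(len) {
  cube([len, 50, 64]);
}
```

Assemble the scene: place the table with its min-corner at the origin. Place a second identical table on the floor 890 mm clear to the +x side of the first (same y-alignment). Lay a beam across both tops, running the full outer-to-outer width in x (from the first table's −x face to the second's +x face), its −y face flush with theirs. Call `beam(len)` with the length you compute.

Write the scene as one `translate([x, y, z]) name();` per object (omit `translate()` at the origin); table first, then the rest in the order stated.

table();
translate([2269, 0, 0]) table();
translate([0, 0, 686]) beam(3648);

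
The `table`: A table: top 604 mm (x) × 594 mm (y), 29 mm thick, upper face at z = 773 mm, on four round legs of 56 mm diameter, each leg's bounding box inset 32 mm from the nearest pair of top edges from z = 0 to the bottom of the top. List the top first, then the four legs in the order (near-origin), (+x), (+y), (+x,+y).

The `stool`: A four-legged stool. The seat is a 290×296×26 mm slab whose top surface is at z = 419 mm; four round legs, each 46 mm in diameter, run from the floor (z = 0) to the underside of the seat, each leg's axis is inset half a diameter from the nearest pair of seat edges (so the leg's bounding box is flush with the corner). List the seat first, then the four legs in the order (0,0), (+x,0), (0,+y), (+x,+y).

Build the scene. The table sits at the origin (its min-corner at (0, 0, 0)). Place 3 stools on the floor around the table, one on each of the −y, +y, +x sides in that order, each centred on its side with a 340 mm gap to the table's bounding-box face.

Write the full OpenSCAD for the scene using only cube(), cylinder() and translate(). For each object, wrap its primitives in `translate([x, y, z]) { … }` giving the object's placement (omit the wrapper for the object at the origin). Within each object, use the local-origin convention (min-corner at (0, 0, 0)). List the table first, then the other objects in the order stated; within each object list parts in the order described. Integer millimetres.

translate([0, 0, 744]) cube([604, 594, 29]);
translate([60, 60, 0]) cylinder(h = 744, r = 28);
translate([544, 60, 0]) cylinder(h = 744, r = 28);
translate([60, 534, 0]) cylinder(h = 744, r = 28);
translate([544, 534, 0]) cylinder(h = 744, r = 28);
translate([157, -636, 0]) {
  translate([0, 0, 393]) cube([290, 296, 26]);
  translate([23, 23, 0]) cylinder(h = 393, r = 23);
  translate([267, 23, 0]) cylinder(h = 393, r = 23);
  translate([23, 273, 0]) cylinder(h = 393, r = 23);
  translate([267, 273, 0]) cylinder(h = 393, r = 23);
}
translate([157, 934, 0]) {
  translate([0, 0, 393]) cube([290, 296, 26]);
  translate([23, 23, 0]) cylinder(h = 393, r = 23);
  translate([267, 23, 0]) cylinder(h = 393, r = 23);
  translate([23, 273, 0]) cylinder(h = 393, r = 23);
  translate([267, 273, 0]) cylinder(h = 393, r = 23);
}
translate([944, 149, 0]) {
  translate([0, 0, 393]) cube([290, 296, 26]);
  translate([23, 23, 0]) cylinder(h = 393, r = 23);
  translate([267, 23, 0]) cylinder(h = 393, r = 23);
  translate([23, 273, 0]) cylinder(h = 393, r = 23);
  translate([267, 273, 0]) cylinder(h = 393, r = 23);
}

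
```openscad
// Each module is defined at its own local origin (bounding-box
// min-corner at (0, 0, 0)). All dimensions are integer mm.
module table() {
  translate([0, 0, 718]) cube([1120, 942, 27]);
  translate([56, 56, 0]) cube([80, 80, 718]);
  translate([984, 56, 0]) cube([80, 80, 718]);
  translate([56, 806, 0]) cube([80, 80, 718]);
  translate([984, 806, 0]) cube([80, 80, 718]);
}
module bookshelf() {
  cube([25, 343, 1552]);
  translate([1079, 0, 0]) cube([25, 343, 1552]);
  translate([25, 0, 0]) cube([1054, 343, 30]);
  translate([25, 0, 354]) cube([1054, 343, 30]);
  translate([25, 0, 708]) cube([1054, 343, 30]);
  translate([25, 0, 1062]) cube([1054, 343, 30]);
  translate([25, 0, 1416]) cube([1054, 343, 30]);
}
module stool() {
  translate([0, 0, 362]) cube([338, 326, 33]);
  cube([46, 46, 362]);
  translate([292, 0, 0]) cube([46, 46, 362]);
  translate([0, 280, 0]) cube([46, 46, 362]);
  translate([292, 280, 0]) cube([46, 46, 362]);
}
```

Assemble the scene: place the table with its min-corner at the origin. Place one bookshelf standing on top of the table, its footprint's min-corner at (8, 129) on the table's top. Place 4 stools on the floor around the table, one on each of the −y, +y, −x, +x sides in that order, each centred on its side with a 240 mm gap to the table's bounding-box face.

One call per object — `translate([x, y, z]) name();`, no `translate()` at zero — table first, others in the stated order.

table();
translate([8, 129, 745]) bookshelf();
translate([391, -566, 0]) stool();
translate([391, 1182, 0]) stool();
translate([-578, 308, 0]) stool();
translate([1360, 308, 0]) stool();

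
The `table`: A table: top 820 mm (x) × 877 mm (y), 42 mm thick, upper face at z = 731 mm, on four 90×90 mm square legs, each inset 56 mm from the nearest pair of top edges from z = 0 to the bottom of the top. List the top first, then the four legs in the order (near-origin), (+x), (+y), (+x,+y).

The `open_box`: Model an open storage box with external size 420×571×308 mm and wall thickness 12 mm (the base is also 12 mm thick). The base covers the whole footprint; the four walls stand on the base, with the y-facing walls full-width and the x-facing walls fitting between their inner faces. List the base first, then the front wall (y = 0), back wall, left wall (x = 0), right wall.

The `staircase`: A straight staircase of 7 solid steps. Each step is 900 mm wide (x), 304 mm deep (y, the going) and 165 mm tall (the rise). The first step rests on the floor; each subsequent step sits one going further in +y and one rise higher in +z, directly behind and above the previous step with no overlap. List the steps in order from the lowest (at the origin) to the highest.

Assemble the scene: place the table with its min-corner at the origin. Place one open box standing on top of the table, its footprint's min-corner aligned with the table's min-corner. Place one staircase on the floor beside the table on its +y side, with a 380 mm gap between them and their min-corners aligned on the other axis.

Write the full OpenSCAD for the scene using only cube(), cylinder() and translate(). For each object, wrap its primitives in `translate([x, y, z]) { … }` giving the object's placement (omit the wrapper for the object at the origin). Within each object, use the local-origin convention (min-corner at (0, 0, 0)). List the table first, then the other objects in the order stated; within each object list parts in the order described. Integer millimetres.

translate([0, 0, 689]) cube([820, 877, 42]);
translate([56, 56, 0]) cube([90, 90, 689]);
translate([674, 56, 0]) cube([90, 90, 689]);
translate([56, 731, 0]) cube([90, 90, 689]);
translate([674, 731, 0]) cube([90, 90, 689]);
translate([0, 0, 731]) {
  cube([420, 571, 12]);
  translate([0, 0, 12]) cube([420, 12, 296]);
  translate([0, 559, 12]) cube([420, 12, 296]);
  translate([0, 12, 12]) cube([12, 547, 296]);
  translate([408, 12, 12]) cube([12, 547, 296]);
}
translate([0, 1257, 0]) {
  cube([900, 304, 165]);
  translate([0, 304, 165]) cube([900, 304, 165]);
  translate([0, 608, 330]) cube([900, 304, 165]);
  translate([0, 912, 495]) cube([900, 304, 165]);
  translate([0, 1216, 660]) cube([900, 304, 165]);
  translate([0, 1520, 825]) cube([900, 304, 165]);
  translate([0, 1824, 990]) cube([900, 304, 165]);
}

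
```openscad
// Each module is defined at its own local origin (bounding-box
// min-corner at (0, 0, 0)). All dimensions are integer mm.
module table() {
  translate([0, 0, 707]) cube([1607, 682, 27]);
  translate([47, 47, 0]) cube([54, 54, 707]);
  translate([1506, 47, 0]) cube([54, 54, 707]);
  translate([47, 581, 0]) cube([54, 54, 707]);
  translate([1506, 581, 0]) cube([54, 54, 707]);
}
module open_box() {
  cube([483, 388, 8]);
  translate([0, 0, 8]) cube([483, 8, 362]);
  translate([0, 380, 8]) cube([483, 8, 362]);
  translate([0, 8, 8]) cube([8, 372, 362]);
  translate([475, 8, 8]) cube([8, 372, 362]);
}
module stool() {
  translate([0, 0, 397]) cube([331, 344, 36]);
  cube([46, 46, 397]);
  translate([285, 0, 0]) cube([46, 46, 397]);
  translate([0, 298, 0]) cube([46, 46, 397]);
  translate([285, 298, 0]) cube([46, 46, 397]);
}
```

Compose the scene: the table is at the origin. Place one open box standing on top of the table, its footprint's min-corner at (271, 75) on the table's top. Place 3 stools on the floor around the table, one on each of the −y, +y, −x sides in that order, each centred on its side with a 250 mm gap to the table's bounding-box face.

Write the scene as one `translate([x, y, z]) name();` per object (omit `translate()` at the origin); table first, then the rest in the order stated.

table();
translate([271, 75, 734]) open_box();
translate([638, -594, 0]) stool();
translate([638, 932, 0]) stool();
translate([-581, 169, 0]) stool();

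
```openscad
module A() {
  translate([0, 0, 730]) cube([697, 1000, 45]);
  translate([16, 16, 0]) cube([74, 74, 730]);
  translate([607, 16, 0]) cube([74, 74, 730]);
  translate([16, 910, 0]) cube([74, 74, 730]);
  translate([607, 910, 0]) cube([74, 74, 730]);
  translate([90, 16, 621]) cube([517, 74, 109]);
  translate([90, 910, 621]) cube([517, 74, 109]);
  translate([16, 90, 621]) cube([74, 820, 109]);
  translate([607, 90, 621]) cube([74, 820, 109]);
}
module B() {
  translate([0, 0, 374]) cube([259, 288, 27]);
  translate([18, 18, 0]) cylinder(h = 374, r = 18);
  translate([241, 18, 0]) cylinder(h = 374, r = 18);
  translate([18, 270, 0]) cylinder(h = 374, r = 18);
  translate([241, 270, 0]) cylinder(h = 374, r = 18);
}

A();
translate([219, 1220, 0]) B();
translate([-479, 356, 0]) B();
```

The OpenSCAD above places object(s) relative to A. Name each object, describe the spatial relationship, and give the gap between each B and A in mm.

Each stool's nearest face is 220 mm from the table's bounding box.

A is a table. B is a stool. Two stools sit around the table at the +y, −x sides. The gap between each stool and the table is 220 mm.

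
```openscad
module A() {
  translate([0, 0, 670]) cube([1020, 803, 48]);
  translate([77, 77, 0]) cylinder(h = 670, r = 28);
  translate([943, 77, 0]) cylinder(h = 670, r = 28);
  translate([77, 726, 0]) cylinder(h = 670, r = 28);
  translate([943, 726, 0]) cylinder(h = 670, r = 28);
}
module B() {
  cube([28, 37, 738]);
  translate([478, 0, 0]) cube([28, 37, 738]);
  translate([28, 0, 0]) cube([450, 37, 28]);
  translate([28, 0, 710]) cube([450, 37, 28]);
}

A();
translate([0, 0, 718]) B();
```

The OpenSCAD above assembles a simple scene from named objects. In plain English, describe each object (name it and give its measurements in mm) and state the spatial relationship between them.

A is a rectangular dining table. The top is 1020×803×48 mm with its upper surface at z = 718 mm. It stands on four round legs of 56 mm diameter, each leg's bounding box inset 49 mm from the nearest pair of top edges, running from the floor to the underside of the top.

B is a picture frame with a 450×682 mm rectangular opening (x by z) and a uniform 28 mm border on every side. Frame depth is 37 mm along y. It is built from two vertical stiles running the full outside height and two horizontal rails spanning the gap between the stiles.

The picture frame is on top of the table.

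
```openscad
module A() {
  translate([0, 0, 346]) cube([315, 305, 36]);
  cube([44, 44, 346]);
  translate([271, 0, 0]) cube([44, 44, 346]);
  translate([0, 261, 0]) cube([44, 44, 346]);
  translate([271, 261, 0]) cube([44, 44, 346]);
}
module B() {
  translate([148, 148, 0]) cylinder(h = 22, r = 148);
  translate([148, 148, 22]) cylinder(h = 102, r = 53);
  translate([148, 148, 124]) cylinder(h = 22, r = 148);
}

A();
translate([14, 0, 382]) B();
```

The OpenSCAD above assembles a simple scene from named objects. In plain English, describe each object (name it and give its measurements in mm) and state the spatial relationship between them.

A is a four-legged stool. The seat is 315×305 mm, 36 mm thick, top at z = 382 mm. It stands on four square legs, each 44×44 mm in cross-section, from z = 0 to the seat underside, each flush with a corner of the seat.

B is a spool: two coaxial disc flanges of radius 148 mm and thickness 22 mm, joined by a core cylinder of radius 53 mm and height 102 mm. The lower flange rests on z = 0 and the three cylinders share a vertical axis.

The spool is on top of the stool.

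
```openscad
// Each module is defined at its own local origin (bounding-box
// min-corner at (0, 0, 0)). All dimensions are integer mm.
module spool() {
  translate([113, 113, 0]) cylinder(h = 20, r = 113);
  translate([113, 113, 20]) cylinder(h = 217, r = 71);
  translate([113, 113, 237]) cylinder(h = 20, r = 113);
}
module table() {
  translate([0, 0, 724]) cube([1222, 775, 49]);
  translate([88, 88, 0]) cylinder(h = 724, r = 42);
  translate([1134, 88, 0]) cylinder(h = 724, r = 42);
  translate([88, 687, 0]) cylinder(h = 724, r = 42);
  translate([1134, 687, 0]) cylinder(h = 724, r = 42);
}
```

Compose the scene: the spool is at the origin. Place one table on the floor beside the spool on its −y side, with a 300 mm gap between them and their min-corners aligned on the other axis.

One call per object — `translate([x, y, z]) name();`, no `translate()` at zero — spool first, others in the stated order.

spool();
translate([0, -1075, 0]) table();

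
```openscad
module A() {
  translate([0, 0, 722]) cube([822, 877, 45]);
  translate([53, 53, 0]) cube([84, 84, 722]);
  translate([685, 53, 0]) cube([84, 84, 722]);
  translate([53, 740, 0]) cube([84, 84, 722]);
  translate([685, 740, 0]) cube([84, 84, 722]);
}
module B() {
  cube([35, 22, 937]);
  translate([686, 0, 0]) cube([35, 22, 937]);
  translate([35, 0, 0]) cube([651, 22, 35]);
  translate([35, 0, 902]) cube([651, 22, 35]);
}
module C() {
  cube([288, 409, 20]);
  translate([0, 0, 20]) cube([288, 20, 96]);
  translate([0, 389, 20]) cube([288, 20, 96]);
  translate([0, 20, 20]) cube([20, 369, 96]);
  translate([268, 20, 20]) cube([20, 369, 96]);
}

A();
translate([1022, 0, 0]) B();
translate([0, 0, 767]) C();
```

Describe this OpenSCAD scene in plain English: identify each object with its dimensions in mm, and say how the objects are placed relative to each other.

A is a table: top 822 mm (x) × 877 mm (y), 45 mm thick, upper face at z = 767 mm, on four 84×84 mm square legs, each inset 53 mm from the nearest pair of top edges, running from z = 0 to the bottom of the top.

B is a rectangular picture frame lying in the x–z plane (depth along y). The opening is 651 mm wide (x) by 867 mm tall (z), surrounded by a border 35 mm wide on all four sides. The frame is 22 mm deep and is made of two full-height vertical stiles with two horizontal rails fitted between them.

C is an open storage box with external size 288×409×116 mm and wall thickness 20 mm (the base is also 20 mm thick). The base covers the whole footprint; the four walls stand on the base, with the y-facing walls full-width and the x-facing walls fitting between their inner faces.

The picture frame is on the floor beside the table on its +x side. The open box is on top of the table.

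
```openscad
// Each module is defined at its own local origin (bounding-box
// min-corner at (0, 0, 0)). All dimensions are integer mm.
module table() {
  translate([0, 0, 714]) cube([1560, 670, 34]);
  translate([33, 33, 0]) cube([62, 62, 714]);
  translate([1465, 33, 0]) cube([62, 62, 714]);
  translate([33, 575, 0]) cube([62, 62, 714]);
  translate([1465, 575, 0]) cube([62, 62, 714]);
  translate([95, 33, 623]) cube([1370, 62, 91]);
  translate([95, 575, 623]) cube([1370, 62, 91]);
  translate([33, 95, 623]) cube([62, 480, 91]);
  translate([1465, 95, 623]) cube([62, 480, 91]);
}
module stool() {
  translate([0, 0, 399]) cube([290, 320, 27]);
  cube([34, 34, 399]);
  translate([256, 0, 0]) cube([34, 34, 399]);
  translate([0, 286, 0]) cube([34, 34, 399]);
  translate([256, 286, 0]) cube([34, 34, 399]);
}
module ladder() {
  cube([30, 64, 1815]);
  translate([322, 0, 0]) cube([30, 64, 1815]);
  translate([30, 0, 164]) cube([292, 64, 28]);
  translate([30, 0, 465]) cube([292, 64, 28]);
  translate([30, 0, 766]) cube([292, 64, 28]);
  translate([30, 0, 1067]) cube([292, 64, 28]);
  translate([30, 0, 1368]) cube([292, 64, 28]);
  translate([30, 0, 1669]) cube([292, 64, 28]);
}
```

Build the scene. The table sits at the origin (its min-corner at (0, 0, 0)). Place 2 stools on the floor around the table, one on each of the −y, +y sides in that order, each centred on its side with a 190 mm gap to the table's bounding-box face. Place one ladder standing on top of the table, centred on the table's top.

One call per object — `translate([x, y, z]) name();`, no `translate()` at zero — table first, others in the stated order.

table();
translate([635, -510, 0]) stool();
translate([635, 860, 0]) stool();
translate([604, 303, 748]) ladder();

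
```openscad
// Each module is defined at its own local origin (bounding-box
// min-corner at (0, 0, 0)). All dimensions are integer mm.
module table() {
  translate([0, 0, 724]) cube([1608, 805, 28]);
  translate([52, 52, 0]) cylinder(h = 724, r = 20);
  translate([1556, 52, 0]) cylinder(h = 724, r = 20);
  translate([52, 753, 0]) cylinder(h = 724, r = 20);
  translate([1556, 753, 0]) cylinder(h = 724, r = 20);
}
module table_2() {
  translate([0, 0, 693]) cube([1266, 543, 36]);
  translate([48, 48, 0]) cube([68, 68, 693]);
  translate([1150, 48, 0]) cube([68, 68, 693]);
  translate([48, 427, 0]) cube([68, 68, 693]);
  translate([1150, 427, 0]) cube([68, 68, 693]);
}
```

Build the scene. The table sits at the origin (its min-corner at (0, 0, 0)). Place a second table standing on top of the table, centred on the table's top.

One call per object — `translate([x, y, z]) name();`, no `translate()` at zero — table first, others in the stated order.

table();
translate([171, 131, 752]) table_2();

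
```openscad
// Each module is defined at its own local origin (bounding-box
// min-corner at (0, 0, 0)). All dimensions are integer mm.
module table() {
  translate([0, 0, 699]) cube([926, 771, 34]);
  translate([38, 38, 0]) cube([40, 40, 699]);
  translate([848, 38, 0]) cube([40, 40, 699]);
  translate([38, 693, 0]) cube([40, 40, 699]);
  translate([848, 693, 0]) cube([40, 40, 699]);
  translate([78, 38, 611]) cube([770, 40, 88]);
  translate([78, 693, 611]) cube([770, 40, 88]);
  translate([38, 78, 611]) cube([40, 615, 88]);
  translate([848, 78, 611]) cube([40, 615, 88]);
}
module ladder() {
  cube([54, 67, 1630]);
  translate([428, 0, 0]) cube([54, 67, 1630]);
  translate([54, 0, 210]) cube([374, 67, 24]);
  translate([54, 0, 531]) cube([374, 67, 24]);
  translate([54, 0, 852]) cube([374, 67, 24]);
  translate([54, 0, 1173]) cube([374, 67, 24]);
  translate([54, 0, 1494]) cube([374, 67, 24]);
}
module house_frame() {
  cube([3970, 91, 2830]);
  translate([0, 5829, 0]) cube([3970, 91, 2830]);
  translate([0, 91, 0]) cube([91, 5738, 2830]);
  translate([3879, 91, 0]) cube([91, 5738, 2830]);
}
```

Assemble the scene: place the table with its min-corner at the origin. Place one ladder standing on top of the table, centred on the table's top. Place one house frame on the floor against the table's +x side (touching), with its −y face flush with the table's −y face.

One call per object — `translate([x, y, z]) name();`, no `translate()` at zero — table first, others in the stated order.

table();
translate([222, 352, 733]) ladder();
translate([926, 0, 0]) house_frame();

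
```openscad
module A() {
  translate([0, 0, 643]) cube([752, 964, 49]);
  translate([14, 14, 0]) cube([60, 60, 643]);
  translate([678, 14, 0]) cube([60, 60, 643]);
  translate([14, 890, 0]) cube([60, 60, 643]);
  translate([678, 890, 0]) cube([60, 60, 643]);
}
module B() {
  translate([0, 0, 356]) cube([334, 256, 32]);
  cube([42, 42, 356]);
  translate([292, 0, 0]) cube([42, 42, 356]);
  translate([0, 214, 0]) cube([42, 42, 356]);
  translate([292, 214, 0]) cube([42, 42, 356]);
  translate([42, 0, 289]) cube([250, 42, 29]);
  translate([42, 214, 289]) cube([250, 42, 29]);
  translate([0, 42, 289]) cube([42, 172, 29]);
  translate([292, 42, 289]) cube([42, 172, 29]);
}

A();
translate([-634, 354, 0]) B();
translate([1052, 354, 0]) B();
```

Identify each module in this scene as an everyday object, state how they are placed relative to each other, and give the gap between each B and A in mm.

A is a table. B is a stool. Two stools sit around the table at the −x, +x sides. The gap between each stool and the table is 300 mm.

Each stool's nearest face is 300 mm from the table's bounding box.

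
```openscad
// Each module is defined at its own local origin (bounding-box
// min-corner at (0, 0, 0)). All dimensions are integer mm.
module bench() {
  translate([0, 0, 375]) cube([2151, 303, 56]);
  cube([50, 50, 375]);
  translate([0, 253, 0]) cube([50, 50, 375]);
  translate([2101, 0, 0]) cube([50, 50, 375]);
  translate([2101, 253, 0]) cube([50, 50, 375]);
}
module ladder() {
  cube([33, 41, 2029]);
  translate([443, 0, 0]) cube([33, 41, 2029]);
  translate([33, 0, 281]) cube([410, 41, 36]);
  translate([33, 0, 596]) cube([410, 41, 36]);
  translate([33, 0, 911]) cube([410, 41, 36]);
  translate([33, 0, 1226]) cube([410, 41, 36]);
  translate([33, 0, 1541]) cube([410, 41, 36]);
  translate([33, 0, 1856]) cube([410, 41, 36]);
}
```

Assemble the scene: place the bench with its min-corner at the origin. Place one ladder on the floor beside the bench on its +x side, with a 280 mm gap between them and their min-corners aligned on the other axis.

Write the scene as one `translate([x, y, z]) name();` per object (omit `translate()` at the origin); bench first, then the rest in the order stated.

bench();
translate([2431, 0, 0]) ladder();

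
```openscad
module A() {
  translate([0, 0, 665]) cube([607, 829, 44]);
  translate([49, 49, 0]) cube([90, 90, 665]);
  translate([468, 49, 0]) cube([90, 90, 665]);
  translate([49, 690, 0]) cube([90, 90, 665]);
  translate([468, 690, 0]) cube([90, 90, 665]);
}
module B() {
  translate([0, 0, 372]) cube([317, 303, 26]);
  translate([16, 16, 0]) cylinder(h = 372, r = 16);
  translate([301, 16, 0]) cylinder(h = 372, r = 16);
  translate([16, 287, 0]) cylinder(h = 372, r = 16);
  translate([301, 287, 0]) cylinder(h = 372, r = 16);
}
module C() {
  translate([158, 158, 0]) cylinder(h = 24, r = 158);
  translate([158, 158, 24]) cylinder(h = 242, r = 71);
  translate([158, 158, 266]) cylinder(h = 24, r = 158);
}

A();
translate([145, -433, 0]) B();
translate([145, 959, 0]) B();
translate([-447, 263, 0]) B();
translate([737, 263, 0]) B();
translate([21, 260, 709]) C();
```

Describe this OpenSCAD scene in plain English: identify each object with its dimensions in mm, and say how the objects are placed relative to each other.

A is a table with a 607×829 mm rectangular top, 44 mm thick, top surface at z = 709 mm, supported by four 90×90 mm square legs, each inset 49 mm from the nearest pair of top edges, running from the floor.

B is a simple wooden stool: a rectangular seat 317 mm (x) by 303 mm (y), 26 mm thick, top face at z = 398 mm, on four round legs, each 32 mm in diameter. The legs rest on z = 0, each leg's axis is inset half a diameter from the nearest pair of seat edges (so the leg's bounding box is flush with the corner).

C is a spool: two coaxial disc flanges of radius 158 mm and thickness 24 mm, joined by a core cylinder of radius 71 mm and height 242 mm. The lower flange rests on z = 0 and the three cylinders share a vertical axis.

Four stools sit around the table at the −y, +y, −x, +x sides. The spool is on top of the table.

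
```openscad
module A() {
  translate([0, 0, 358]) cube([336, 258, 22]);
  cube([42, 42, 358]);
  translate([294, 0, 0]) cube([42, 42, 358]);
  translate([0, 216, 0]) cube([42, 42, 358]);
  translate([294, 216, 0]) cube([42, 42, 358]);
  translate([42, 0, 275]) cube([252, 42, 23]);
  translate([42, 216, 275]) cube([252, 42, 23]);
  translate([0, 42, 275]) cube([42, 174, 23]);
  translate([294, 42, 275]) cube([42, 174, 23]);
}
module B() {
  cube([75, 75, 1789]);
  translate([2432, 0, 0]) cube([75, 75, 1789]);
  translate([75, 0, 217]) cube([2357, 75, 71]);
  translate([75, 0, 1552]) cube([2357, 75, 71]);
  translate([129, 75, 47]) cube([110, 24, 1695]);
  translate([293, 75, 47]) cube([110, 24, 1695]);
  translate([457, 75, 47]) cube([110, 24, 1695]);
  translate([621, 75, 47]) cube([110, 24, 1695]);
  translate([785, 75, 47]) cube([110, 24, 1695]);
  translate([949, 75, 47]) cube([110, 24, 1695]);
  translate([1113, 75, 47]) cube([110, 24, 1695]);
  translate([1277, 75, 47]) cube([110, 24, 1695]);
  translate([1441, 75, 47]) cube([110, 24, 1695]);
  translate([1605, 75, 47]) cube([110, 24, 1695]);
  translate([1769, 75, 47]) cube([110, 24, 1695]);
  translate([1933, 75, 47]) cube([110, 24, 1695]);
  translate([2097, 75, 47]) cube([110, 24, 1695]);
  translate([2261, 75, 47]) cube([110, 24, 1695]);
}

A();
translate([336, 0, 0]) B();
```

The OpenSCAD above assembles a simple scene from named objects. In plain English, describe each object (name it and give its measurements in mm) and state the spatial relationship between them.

A is a four-legged stool. The seat is 336×258 mm, 22 mm thick, top at z = 380 mm. It stands on four square legs, each 42×42 mm in cross-section, from z = 0 to the seat underside, each flush with a corner of the seat. Four stretchers, 42 mm wide and 23 mm tall, connect adjacent legs with their undersides at z = 275 mm, each running between the inner faces of the legs it joins and aligned with the legs' outer faces on the other axis.

B is a fence section. Two 75×75 mm posts, 1789 mm tall, stand on the floor with a clear span of 2357 mm between their inner faces. Two horizontal rails of 75×71 mm section span the gap between the posts with their undersides at z = 217 mm and z = 1552 mm, flush with the posts' −y face. 14 pickets, each 110 mm wide, 24 mm thick and 1695 mm tall, are fixed to the +y face of the rails with their bottoms at z = 47 mm, evenly spaced across the span with equal gaps (rounded down to the nearest mm) at the −x end and between each pair — any rounding remainder accumulates at the +x end.

The fence section is against the stool's +x side, with their −y faces flush.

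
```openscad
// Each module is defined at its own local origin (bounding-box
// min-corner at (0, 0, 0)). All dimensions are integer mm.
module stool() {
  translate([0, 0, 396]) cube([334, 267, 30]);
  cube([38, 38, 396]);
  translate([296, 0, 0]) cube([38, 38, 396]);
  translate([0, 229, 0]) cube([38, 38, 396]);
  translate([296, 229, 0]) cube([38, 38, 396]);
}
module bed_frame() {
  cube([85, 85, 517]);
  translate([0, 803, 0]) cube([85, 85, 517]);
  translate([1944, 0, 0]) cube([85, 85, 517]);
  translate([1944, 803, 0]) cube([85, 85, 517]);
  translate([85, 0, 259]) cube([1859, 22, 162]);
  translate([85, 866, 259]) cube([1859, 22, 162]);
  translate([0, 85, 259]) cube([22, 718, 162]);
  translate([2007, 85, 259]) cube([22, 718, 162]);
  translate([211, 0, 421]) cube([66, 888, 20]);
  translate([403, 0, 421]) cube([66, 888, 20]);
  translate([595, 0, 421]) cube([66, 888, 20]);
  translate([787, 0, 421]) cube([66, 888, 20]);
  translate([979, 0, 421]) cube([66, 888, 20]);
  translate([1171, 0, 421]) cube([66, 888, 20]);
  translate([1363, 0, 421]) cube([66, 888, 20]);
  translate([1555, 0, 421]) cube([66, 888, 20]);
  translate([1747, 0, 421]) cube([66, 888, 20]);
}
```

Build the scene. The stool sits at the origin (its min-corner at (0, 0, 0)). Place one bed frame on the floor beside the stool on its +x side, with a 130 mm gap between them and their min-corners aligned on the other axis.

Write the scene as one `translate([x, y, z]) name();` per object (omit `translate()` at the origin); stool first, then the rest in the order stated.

stool();
translate([464, 0, 0]) bed_frame();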